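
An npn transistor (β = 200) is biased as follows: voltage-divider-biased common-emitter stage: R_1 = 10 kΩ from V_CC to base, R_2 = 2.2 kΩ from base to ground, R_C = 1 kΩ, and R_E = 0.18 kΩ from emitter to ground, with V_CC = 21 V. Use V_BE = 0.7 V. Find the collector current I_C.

I_C ≈ 16 mA

Thevenize the base divider: V_Th = V_CC·R_2/(R_1+R_2) = 21×2.2/12.2 = 3.79 V, R_Th = R_1‖R_2 = 1.8 kΩ.
Base-emitter loop: V_Th = I_B·R_Th + V_BE + (β+1)I_B·R_E, so I_B = (3.79 − 0.7) / (1.8 + 201×0.18) = 0.0813 mA.
I_C = β·I_B = 200×0.0813 = 16.3 mA, and I_E = (β+1)I_B = 16.3 mA.
V_CE = V_CC − I_C·R_C − I_E·R_E = 21 − 16.3×1 − 16.3×0.18 = 1.81 V.
V_CE = 1.81 V > 0.2 V confirms active-region operation.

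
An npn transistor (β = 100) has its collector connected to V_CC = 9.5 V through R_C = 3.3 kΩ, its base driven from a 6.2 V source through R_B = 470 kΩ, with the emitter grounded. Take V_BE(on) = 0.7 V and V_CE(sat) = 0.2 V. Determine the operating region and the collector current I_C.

active; I_C ≈ 1.2 mA

Assume active. Base-emitter loop: I_B = (V_BB − V_BE)/R_B = (6.2 − 0.7)/470 = 0.0117 mA.
I_C = β·I_B = 100×0.0117 = 1.17 mA.
V_CE = V_CC − I_C·R_C = 9.5 − 1.17×3.3 = 5.64 V > V_CE(sat), so the active-region assumption holds.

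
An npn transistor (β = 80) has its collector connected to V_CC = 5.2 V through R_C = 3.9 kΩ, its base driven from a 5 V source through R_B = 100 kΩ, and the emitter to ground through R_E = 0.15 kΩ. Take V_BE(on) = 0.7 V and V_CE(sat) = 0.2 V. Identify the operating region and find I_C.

saturation; I_C ≈ 1.2 mA

Assume active: I_B = (5 − 0.7)/(100 + 81×0.15) = 0.0383 mA, I_C = β·I_B = 3.07 mA.
Then V_CE = 5.2 − 3.07×3.9 − 3.11×0.15 = -7.23 V < 0.2 V — the active assumption fails.
Re-solve with V_CE = 0.2 V. KCL at the emitter: V_E/R_E = (V_BB−0.7−V_E)/R_B + (V_CC−0.2−V_E)/R_C, giving V_E = 0.191 V.
I_C = (V_CC − 0.2 − V_E)/R_C = (5 − 0.191)/3.9 = 1.23 mA.
Check: I_B = (4.3 − 0.191)/100 = 0.0411 mA, and β·I_B = 3.29 mA > I_C, confirming saturation.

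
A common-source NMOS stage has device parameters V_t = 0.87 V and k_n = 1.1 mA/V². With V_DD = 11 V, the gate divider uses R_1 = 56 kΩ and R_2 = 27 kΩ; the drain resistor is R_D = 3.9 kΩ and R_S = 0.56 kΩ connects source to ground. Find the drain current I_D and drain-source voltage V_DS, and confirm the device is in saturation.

V_G = V_DD·R_2/(R_1+R_2) = 11×27/83 = 3.58 V.
Assume saturation: I_D = (k_n/2)(V_GS − V_t)² with V_GS = V_G − I_D·R_S = 3.58 − 0.56·I_D.
Substituting gives 0.172·I_D² − 2.67·I_D + 4.03 = 0, with roots I_D = 1.7 or 13.8 mA.
The root I_D = 13.8 mA gives V_GS = -4.13 V ≤ V_t, so take I_D = 1.7 mA.
Then V_GS = 2.63 V and V_DS = V_DD − I_D(R_D+R_S) = 11 − 1.7×4.46 = 3.43 V.
Saturation requires V_DS ≥ V_GS − V_t = 1.76 V; 3.43 ≥ 1.76 ✓.

I_D ≈ 1.7 mA, V_DS ≈ 3.4 V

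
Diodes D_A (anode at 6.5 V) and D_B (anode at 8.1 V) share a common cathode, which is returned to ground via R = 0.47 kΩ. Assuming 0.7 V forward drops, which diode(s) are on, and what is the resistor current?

Only D_B conducts; I_R ≈ 16 mA

Assume both conduct. Then node N would need to be at both 6.5−0.7 = 5.8 V and 8.1−0.7 = 7.4 V, which is impossible.
Assume only D_B conducts: V_N = 8.1 − 0.7 = 7.4 V, so I_R = 7.4/0.47 = 15.7 mA.
Check D_A: its anode-to-cathode voltage is 6.5 − 7.4 = -0.9 V < 0.7 V, so it is off. The assumption is consistent.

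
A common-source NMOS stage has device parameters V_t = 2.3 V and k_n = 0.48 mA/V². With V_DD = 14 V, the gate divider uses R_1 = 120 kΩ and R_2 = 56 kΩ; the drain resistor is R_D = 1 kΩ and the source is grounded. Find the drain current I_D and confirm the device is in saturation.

I_D ≈ 1.1 mA

V_G = V_DD·R_2/(R_1+R_2) = 14×56/176 = 4.45 V. With the source grounded, V_GS = V_G = 4.45 V.
Assume saturation: I_D = (k_n/2)(V_GS − V_t)² = (0.48/2)×(4.45 − 2.3)² = 0.24×2.15² = 1.11 mA.
V_DS = V_DD − I_D·R_D = 14 − 1.11×1 = 12.9 V.
Saturation requires V_DS ≥ V_GS − V_t = 2.15 V; 12.9 ≥ 2.15 ✓.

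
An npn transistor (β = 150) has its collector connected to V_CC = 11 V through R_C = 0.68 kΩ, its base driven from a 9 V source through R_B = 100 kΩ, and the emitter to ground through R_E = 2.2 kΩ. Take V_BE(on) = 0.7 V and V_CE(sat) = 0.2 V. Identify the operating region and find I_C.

active; I_C ≈ 2.9 mA

Assume active. Base-emitter loop: I_B = (V_BB − V_BE)/(R_B + (β+1)R_E) = (9 − 0.7)/(100 + 151×2.2) = 0.0192 mA.
I_C = β·I_B = 150×0.0192 = 2.88 mA.
V_CE = V_CC − I_C·R_C − I_E·R_E = 11 − 2.88×0.68 − 2.9×2.2 = 2.66 V > V_CE(sat), so the active-region assumption holds.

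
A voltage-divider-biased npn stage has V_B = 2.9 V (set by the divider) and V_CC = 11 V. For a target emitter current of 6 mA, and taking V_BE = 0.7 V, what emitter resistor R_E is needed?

R_E ≈ 0.37 kΩ

V_E = V_B − V_BE = 2.9 − 0.7 = 2.2 V.
R_E = V_E / I_E = 2.2 / 6 = 0.367 kΩ.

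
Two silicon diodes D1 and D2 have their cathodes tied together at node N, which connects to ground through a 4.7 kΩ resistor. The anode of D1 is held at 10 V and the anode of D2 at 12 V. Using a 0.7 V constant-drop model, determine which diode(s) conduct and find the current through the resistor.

Only D2 conducts; I_R ≈ 2.4 mA

Assume both conduct. Then node N would need to be at both 10−0.7 = 9.3 V and 12−0.7 = 11.3 V, which is impossible.
Assume only D2 conducts: V_N = 12 − 0.7 = 11.3 V, so I_R = 11.3/4.7 = 2.4 mA.
Check D1: its anode-to-cathode voltage is 10 − 11.3 = -1.3 V < 0.7 V, so it is off. The assumption is consistent.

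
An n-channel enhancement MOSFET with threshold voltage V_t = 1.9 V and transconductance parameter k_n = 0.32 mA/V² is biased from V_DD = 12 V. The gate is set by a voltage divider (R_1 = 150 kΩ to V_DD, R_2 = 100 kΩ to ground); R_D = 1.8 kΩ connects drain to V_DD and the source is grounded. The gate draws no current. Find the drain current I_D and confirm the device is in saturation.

V_G = V_DD·R_2/(R_1+R_2) = 12×100/250 = 4.8 V. With the source grounded, V_GS = V_G = 4.8 V.
Assume saturation: I_D = (k_n/2)(V_GS − V_t)² = (0.32/2)×(4.8 − 1.9)² = 0.16×2.9² = 1.35 mA.
V_DS = V_DD − I_D·R_D = 12 − 1.35×1.8 = 9.58 V.
Saturation requires V_DS ≥ V_GS − V_t = 2.9 V; 9.58 ≥ 2.9 ✓.

I_D ≈ 1.3 mA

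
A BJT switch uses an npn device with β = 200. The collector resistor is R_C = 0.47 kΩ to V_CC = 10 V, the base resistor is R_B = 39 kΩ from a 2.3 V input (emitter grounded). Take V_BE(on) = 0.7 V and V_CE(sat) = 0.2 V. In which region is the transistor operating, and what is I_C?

Assume active. Base-emitter loop: I_B = (V_BB − V_BE)/R_B = (2.3 − 0.7)/39 = 0.041 mA.
I_C = β·I_B = 200×0.041 = 8.21 mA.
V_CE = V_CC − I_C·R_C = 10 − 8.21×0.47 = 6.14 V > V_CE(sat), so the active-region assumption holds.

active; I_C ≈ 8.2 mA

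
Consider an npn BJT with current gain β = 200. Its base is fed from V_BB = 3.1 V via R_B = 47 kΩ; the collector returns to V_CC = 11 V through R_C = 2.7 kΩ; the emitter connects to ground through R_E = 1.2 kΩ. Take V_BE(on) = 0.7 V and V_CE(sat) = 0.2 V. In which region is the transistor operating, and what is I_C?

Assume active. Base-emitter loop: I_B = (V_BB − V_BE)/(R_B + (β+1)R_E) = (3.1 − 0.7)/(47 + 201×1.2) = 0.00833 mA.
I_C = β·I_B = 200×0.00833 = 1.67 mA.
V_CE = V_CC − I_C·R_C − I_E·R_E = 11 − 1.67×2.7 − 1.67×1.2 = 4.49 V > V_CE(sat), so the active-region assumption holds.

active; I_C ≈ 1.7 mA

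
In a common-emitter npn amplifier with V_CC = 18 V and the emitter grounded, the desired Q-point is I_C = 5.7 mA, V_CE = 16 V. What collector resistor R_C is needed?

R_C ≈ 0.35 kΩ

Collector loop: V_CC = I_C·R_C + V_CE.
R_C = (V_CC − V_CE)/I_C = (18 − 16)/5.7 = 0.351 kΩ.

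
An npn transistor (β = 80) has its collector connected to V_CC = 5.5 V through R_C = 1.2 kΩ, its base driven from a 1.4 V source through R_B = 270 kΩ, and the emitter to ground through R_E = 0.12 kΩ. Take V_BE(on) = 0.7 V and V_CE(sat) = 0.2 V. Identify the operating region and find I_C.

Assume active. Base-emitter loop: I_B = (V_BB − V_BE)/(R_B + (β+1)R_E) = (1.4 − 0.7)/(270 + 81×0.12) = 0.0025 mA.
I_C = β·I_B = 80×0.0025 = 0.2 mA.
V_CE = V_CC − I_C·R_C − I_E·R_E = 5.5 − 0.2×1.2 − 0.203×0.12 = 5.24 V > V_CE(sat), so the active-region assumption holds.

active; I_C ≈ 0.2 mA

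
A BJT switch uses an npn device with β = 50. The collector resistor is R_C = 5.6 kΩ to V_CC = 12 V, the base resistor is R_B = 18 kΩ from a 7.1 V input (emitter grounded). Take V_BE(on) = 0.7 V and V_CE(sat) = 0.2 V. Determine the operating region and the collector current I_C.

saturation; I_C ≈ 2.1 mA

Assume active: I_B = (7.1 − 0.7)/18 = 0.356 mA, giving I_C = β·I_B = 17.8 mA.
But then V_CE = 12 − 17.8×5.6 = -87.6 V < V_CE(sat) = 0.2 V — impossible in the active region.
So the transistor is saturated. With V_CE = 0.2 V, I_C = (V_CC − 0.2)/R_C = 11.8/5.6 = 2.11 mA.
Check: β·I_B = 17.8 mA > I_C = 2.11 mA, confirming saturation.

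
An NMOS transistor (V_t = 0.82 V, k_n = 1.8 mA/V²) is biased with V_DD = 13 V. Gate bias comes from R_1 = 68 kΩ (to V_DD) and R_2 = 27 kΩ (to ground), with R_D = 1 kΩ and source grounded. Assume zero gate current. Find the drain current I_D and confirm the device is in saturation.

V_G = V_DD·R_2/(R_1+R_2) = 13×27/95 = 3.69 V. With the source grounded, V_GS = V_G = 3.69 V.
Assume saturation: I_D = (k_n/2)(V_GS − V_t)² = (1.8/2)×(3.69 − 0.82)² = 0.9×2.87² = 7.44 mA.
V_DS = V_DD − I_D·R_D = 13 − 7.44×1 = 5.56 V.
Saturation requires V_DS ≥ V_GS − V_t = 2.87 V; 5.56 ≥ 2.87 ✓.

I_D ≈ 7.4 mA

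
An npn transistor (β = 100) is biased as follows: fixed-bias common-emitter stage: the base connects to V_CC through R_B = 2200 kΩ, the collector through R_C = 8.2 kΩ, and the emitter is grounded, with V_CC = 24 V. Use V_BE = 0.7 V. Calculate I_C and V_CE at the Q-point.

I_C ≈ 1.1 mA, V_CE ≈ 15 V

Base loop: V_CC = I_B·R_B + V_BE, so I_B = (24 − 0.7)/2200 kΩ = 0.0106 mA.
In the active region I_C = β·I_B = 100 × 0.0106 = 1.06 mA.
Collector loop: V_CE = V_CC − I_C·R_C = 24 − 1.06×8.2 = 15.3 V.
Since V_CE = 15.3 V > V_CE(sat) ≈ 0.2 V, the transistor is in the active region as assumed.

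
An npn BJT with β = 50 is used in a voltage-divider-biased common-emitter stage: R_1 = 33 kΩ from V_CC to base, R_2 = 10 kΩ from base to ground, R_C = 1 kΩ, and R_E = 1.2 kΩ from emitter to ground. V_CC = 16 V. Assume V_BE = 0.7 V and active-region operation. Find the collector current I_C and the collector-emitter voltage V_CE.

I_C ≈ 2.2 mA, V_CE ≈ 11 V

Thevenize the base divider: V_Th = V_CC·R_2/(R_1+R_2) = 16×10/43 = 3.72 V, R_Th = R_1‖R_2 = 7.67 kΩ.
Base-emitter loop: V_Th = I_B·R_Th + V_BE + (β+1)I_B·R_E, so I_B = (3.72 − 0.7) / (7.67 + 51×1.2) = 0.0439 mA.
I_C = β·I_B = 50×0.0439 = 2.19 mA, and I_E = (β+1)I_B = 2.24 mA.
V_CE = V_CC − I_C·R_C − I_E·R_E = 16 − 2.19×1 − 2.24×1.2 = 11.1 V.
V_CE = 11.1 V > 0.2 V confirms active-region operation.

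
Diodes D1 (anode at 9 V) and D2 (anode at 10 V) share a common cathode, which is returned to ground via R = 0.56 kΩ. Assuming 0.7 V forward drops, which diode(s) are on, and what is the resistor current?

Assume both conduct. Then node N would need to be at both 9−0.7 = 8.3 V and 10−0.7 = 9.3 V, which is impossible.
Assume only D2 conducts: V_N = 10 − 0.7 = 9.3 V, so I_R = 9.3/0.56 = 16.6 mA.
Check D1: its anode-to-cathode voltage is 9 − 9.3 = -0.3 V < 0.7 V, so it is off. The assumption is consistent.

Only D2 conducts; I_R ≈ 17 mA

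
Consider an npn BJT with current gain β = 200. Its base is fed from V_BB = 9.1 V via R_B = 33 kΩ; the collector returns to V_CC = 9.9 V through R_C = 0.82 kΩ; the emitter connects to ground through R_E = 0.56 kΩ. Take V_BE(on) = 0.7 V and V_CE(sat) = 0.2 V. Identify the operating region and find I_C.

saturation; I_C ≈ 7 mA

Assume active: I_B = (9.1 − 0.7)/(33 + 201×0.56) = 0.0577 mA, I_C = β·I_B = 11.5 mA.
Then V_CE = 9.9 − 11.5×0.82 − 11.6×0.56 = -6.06 V < 0.2 V — the active assumption fails.
Re-solve with V_CE = 0.2 V. KCL at the emitter: V_E/R_E = (V_BB−0.7−V_E)/R_B + (V_CC−0.2−V_E)/R_C, giving V_E = 3.98 V.
I_C = (V_CC − 0.2 − V_E)/R_C = (9.7 − 3.98)/0.82 = 6.97 mA.
Check: I_B = (8.4 − 3.98)/33 = 0.134 mA, and β·I_B = 26.8 mA > I_C, confirming saturation.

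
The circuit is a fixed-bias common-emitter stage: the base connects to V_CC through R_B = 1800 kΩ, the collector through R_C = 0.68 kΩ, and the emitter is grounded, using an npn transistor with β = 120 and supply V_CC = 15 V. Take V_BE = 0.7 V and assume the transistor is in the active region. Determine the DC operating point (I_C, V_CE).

Base loop: V_CC = I_B·R_B + V_BE, so I_B = (15 − 0.7)/1800 kΩ = 0.00794 mA.
In the active region I_C = β·I_B = 120 × 0.00794 = 0.953 mA.
Collector loop: V_CE = V_CC − I_C·R_C = 15 − 0.953×0.68 = 14.4 V.
Since V_CE = 14.4 V > V_CE(sat) ≈ 0.2 V, the transistor is in the active region as assumed.

I_C ≈ 0.95 mA, V_CE ≈ 14 V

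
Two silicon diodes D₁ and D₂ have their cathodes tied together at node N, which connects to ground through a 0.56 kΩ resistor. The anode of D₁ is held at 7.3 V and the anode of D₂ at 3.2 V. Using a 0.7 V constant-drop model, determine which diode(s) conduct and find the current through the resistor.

Assume both conduct. Then node N would need to be at both 7.3−0.7 = 6.6 V and 3.2−0.7 = 2.5 V, which is impossible.
Assume only D₁ conducts: V_N = 7.3 − 0.7 = 6.6 V, so I_R = 6.6/0.56 = 11.8 mA.
Check D₂: its anode-to-cathode voltage is 3.2 − 6.6 = -3.4 V < 0.7 V, so it is off. The assumption is consistent.

Only D₁ conducts; I_R ≈ 12 mA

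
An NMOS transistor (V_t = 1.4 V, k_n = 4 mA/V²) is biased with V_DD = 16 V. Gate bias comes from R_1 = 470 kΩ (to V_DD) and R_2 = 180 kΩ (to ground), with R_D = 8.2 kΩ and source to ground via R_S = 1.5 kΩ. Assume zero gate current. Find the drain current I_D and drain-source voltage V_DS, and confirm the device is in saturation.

I_D ≈ 1.5 mA, V_DS ≈ 1.9 V

V_G = V_DD·R_2/(R_1+R_2) = 16×180/650 = 4.43 V.
Assume saturation: I_D = (k_n/2)(V_GS − V_t)² with V_GS = V_G − I_D·R_S = 4.43 − 1.5·I_D.
Substituting gives 4.5·I_D² − 19.2·I_D + 18.4 = 0, with roots I_D = 1.45 or 2.81 mA.
The root I_D = 2.81 mA gives V_GS = 0.214 V ≤ V_t, so take I_D = 1.45 mA.
Then V_GS = 2.25 V and V_DS = V_DD − I_D(R_D+R_S) = 16 − 1.45×9.7 = 1.91 V.
Saturation requires V_DS ≥ V_GS − V_t = 0.852 V; 1.91 ≥ 0.852 ✓.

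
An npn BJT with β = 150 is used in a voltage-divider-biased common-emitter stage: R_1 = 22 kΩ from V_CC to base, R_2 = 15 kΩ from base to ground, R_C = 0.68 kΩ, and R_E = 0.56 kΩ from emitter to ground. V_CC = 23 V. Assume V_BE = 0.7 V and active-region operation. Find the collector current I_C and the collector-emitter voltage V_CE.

I_C ≈ 14 mA, V_CE ≈ 5.8 V

Thevenize the base divider: V_Th = V_CC·R_2/(R_1+R_2) = 23×15/37 = 9.32 V, R_Th = R_1‖R_2 = 8.92 kΩ.
Base-emitter loop: V_Th = I_B·R_Th + V_BE + (β+1)I_B·R_E, so I_B = (9.32 − 0.7) / (8.92 + 151×0.56) = 0.0923 mA.
I_C = β·I_B = 150×0.0923 = 13.8 mA, and I_E = (β+1)I_B = 13.9 mA.
V_CE = V_CC − I_C·R_C − I_E·R_E = 23 − 13.8×0.68 − 13.9×0.56 = 5.79 V.
V_CE = 5.79 V > 0.2 V confirms active-region operation.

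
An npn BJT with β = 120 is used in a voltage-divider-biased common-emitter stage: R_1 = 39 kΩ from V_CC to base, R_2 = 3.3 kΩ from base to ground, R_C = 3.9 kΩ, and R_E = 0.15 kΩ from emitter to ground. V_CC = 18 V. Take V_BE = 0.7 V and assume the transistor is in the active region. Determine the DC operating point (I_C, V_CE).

I_C ≈ 4 mA, V_CE ≈ 1.8 V

Thevenize the base divider: V_Th = V_CC·R_2/(R_1+R_2) = 18×3.3/42.3 = 1.4 V, R_Th = R_1‖R_2 = 3.04 kΩ.
Base-emitter loop: V_Th = I_B·R_Th + V_BE + (β+1)I_B·R_E, so I_B = (1.4 − 0.7) / (3.04 + 121×0.15) = 0.0332 mA.
I_C = β·I_B = 120×0.0332 = 3.99 mA, and I_E = (β+1)I_B = 4.02 mA.
V_CE = V_CC − I_C·R_C − I_E·R_E = 18 − 3.99×3.9 − 4.02×0.15 = 1.84 V.
V_CE = 1.84 V > 0.2 V confirms active-region operation.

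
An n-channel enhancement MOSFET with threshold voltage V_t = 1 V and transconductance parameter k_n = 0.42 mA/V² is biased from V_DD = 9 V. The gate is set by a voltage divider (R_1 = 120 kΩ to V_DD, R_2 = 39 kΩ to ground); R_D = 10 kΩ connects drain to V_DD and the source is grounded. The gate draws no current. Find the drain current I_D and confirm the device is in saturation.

V_G = V_DD·R_2/(R_1+R_2) = 9×39/159 = 2.21 V. With the source grounded, V_GS = V_G = 2.21 V.
Assume saturation: I_D = (k_n/2)(V_GS − V_t)² = (0.42/2)×(2.21 − 1)² = 0.21×1.21² = 0.306 mA.
V_DS = V_DD − I_D·R_D = 9 − 0.306×10 = 5.94 V.
Saturation requires V_DS ≥ V_GS − V_t = 1.21 V; 5.94 ≥ 1.21 ✓.

I_D ≈ 0.31 mA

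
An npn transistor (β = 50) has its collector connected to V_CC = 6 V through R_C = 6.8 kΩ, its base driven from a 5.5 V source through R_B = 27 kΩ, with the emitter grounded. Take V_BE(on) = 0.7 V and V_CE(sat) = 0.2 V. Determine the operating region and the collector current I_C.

Assume active: I_B = (5.5 − 0.7)/27 = 0.178 mA, giving I_C = β·I_B = 8.89 mA.
But then V_CE = 6 − 8.89×6.8 = -54.4 V < V_CE(sat) = 0.2 V — impossible in the active region.
So the transistor is saturated. With V_CE = 0.2 V, I_C = (V_CC − 0.2)/R_C = 5.8/6.8 = 0.853 mA.
Check: β·I_B = 8.89 mA > I_C = 0.853 mA, confirming saturation.

saturation; I_C ≈ 0.85 mA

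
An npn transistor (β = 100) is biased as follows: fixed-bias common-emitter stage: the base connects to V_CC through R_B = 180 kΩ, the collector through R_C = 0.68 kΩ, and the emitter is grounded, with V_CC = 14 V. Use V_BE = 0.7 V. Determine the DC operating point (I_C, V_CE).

I_C ≈ 7.4 mA, V_CE ≈ 9 V

Base loop: V_CC = I_B·R_B + V_BE, so I_B = (14 − 0.7)/180 kΩ = 0.0739 mA.
In the active region I_C = β·I_B = 100 × 0.0739 = 7.39 mA.
Collector loop: V_CE = V_CC − I_C·R_C = 14 − 7.39×0.68 = 8.98 V.
Since V_CE = 8.98 V > V_CE(sat) ≈ 0.2 V, the transistor is in the active region as assumed.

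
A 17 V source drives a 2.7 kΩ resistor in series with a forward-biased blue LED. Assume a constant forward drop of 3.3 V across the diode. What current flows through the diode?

KVL around the loop: 17 = V_D + I·R = 3.3 + I × 2.7 kΩ.
So I = (17 − 3.3) / 2.7 kΩ = 13.7 / 2.7 = 5.07 mA.

I ≈ 5.1 mA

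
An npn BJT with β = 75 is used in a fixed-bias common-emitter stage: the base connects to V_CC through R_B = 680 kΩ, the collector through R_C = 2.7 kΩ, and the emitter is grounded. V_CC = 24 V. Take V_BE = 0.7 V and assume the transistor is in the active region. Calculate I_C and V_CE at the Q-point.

I_C ≈ 2.6 mA, V_CE ≈ 17 V

Base loop: V_CC = I_B·R_B + V_BE, so I_B = (24 − 0.7)/680 kΩ = 0.0343 mA.
In the active region I_C = β·I_B = 75 × 0.0343 = 2.57 mA.
Collector loop: V_CE = V_CC − I_C·R_C = 24 − 2.57×2.7 = 17.1 V.
Since V_CE = 17.1 V > V_CE(sat) ≈ 0.2 V, the transistor is in the active region as assumed.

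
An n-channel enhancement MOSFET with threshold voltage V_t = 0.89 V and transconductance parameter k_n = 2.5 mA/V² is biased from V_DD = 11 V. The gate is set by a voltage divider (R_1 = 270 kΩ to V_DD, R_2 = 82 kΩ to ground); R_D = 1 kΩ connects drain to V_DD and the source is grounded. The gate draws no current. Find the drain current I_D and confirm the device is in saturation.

V_G = V_DD·R_2/(R_1+R_2) = 11×82/352 = 2.56 V. With the source grounded, V_GS = V_G = 2.56 V.
Assume saturation: I_D = (k_n/2)(V_GS − V_t)² = (2.5/2)×(2.56 − 0.89)² = 1.25×1.67² = 3.5 mA.
V_DS = V_DD − I_D·R_D = 11 − 3.5×1 = 7.5 V.
Saturation requires V_DS ≥ V_GS − V_t = 1.67 V; 7.5 ≥ 1.67 ✓.

I_D ≈ 3.5 mA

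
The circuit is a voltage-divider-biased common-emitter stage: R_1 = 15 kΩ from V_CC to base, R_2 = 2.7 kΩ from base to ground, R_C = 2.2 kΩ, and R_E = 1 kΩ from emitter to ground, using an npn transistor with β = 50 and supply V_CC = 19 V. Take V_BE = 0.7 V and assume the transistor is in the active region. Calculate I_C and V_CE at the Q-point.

Thevenize the base divider: V_Th = V_CC·R_2/(R_1+R_2) = 19×2.7/17.7 = 2.9 V, R_Th = R_1‖R_2 = 2.29 kΩ.
Base-emitter loop: V_Th = I_B·R_Th + V_BE + (β+1)I_B·R_E, so I_B = (2.9 − 0.7) / (2.29 + 51×1) = 0.0413 mA.
I_C = β·I_B = 50×0.0413 = 2.06 mA, and I_E = (β+1)I_B = 2.1 mA.
V_CE = V_CC − I_C·R_C − I_E·R_E = 19 − 2.06×2.2 − 2.1×1 = 12.4 V.
V_CE = 12.4 V > 0.2 V confirms active-region operation.

I_C ≈ 2.1 mA, V_CE ≈ 12 V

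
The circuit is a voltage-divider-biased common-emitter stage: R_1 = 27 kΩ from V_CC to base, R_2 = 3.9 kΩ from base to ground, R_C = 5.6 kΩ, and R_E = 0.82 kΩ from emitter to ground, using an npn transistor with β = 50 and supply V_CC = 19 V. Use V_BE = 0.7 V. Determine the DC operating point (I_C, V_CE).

I_C ≈ 1.9 mA, V_CE ≈ 6.9 V

Thevenize the base divider: V_Th = V_CC·R_2/(R_1+R_2) = 19×3.9/30.9 = 2.4 V, R_Th = R_1‖R_2 = 3.41 kΩ.
Base-emitter loop: V_Th = I_B·R_Th + V_BE + (β+1)I_B·R_E, so I_B = (2.4 − 0.7) / (3.41 + 51×0.82) = 0.0375 mA.
I_C = β·I_B = 50×0.0375 = 1.88 mA, and I_E = (β+1)I_B = 1.91 mA.
V_CE = V_CC − I_C·R_C − I_E·R_E = 19 − 1.88×5.6 − 1.91×0.82 = 6.92 V.
V_CE = 6.92 V > 0.2 V confirms active-region operation.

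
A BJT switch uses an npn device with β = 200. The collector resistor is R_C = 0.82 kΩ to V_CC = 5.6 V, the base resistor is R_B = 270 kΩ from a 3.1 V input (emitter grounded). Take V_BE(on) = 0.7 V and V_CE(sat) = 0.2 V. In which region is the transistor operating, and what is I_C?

active; I_C ≈ 1.8 mA

Assume active. Base-emitter loop: I_B = (V_BB − V_BE)/R_B = (3.1 − 0.7)/270 = 0.00889 mA.
I_C = β·I_B = 200×0.00889 = 1.78 mA.
V_CE = V_CC − I_C·R_C = 5.6 − 1.78×0.82 = 4.14 V > V_CE(sat), so the active-region assumption holds.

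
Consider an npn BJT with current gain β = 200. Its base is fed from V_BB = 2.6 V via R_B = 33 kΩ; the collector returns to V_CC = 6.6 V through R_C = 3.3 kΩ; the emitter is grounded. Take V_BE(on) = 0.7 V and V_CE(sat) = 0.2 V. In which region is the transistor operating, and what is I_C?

saturation; I_C ≈ 1.9 mA

Assume active: I_B = (2.6 − 0.7)/33 = 0.0576 mA, giving I_C = β·I_B = 11.5 mA.
But then V_CE = 6.6 − 11.5×3.3 = -31.4 V < V_CE(sat) = 0.2 V — impossible in the active region.
So the transistor is saturated. With V_CE = 0.2 V, I_C = (V_CC − 0.2)/R_C = 6.4/3.3 = 1.94 mA.
Check: β·I_B = 11.5 mA > I_C = 1.94 mA, confirming saturation.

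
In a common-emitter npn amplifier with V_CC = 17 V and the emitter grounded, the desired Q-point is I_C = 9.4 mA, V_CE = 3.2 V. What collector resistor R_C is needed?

R_C ≈ 1.5 kΩ

Collector loop: V_CC = I_C·R_C + V_CE.
R_C = (V_CC − V_CE)/I_C = (17 − 3.2)/9.4 = 1.47 kΩ.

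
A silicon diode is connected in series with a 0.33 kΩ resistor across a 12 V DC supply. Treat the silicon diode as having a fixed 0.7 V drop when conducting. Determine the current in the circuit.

KVL around the loop: 12 = V_D + I·R = 0.7 + I × 0.33 kΩ.
So I = (12 − 0.7) / 0.33 kΩ = 11.3 / 0.33 = 34.2 mA.

I ≈ 34 mA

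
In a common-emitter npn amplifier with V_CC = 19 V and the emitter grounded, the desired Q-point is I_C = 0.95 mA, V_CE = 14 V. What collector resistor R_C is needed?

R_C ≈ 5.3 kΩ

Collector loop: V_CC = I_C·R_C + V_CE.
R_C = (V_CC − V_CE)/I_C = (19 − 14)/0.95 = 5.26 kΩ.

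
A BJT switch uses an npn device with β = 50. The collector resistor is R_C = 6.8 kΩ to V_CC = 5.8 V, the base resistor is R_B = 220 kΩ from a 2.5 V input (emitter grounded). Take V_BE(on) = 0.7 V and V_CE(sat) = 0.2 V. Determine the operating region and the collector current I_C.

Assume active. Base-emitter loop: I_B = (V_BB − V_BE)/R_B = (2.5 − 0.7)/220 = 0.00818 mA.
I_C = β·I_B = 50×0.00818 = 0.409 mA.
V_CE = V_CC − I_C·R_C = 5.8 − 0.409×6.8 = 3.02 V > V_CE(sat), so the active-region assumption holds.

active; I_C ≈ 0.41 mA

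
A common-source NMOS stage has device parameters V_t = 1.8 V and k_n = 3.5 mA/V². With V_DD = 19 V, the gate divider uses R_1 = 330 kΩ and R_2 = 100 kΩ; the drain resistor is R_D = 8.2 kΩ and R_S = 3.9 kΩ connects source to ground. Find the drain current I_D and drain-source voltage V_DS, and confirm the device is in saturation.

V_G = V_DD·R_2/(R_1+R_2) = 19×100/430 = 4.42 V.
Assume saturation: I_D = (k_n/2)(V_GS − V_t)² with V_GS = V_G − I_D·R_S = 4.42 − 3.9·I_D.
Substituting gives 26.6·I_D² − 36.7·I_D + 12 = 0, with roots I_D = 0.53 or 0.85 mA.
The root I_D = 0.85 mA gives V_GS = 1.1 V ≤ V_t, so take I_D = 0.53 mA.
Then V_GS = 2.35 V and V_DS = V_DD − I_D(R_D+R_S) = 19 − 0.53×12.1 = 12.6 V.
Saturation requires V_DS ≥ V_GS − V_t = 0.55 V; 12.6 ≥ 0.55 ✓.

I_D ≈ 0.53 mA, V_DS ≈ 13 V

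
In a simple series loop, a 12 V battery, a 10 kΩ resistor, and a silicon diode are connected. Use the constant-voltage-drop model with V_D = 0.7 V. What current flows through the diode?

I ≈ 1.1 mA

KVL around the loop: 12 = V_D + I·R = 0.7 + I × 10 kΩ.
So I = (12 − 0.7) / 10 kΩ = 11.3 / 10 = 1.13 mA.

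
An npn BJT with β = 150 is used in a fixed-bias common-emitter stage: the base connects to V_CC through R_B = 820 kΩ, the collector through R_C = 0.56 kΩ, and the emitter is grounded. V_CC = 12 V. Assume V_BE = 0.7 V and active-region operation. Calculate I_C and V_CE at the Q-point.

Base loop: V_CC = I_B·R_B + V_BE, so I_B = (12 − 0.7)/820 kΩ = 0.0138 mA.
In the active region I_C = β·I_B = 150 × 0.0138 = 2.07 mA.
Collector loop: V_CE = V_CC − I_C·R_C = 12 − 2.07×0.56 = 10.8 V.
Since V_CE = 10.8 V > V_CE(sat) ≈ 0.2 V, the transistor is in the active region as assumed.

I_C ≈ 2.1 mA, V_CE ≈ 11 V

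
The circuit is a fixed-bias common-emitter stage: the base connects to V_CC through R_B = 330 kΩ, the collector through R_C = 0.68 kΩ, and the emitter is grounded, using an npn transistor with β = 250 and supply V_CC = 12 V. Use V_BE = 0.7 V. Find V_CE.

Base loop: V_CC = I_B·R_B + V_BE, so I_B = (12 − 0.7)/330 kΩ = 0.0342 mA.
In the active region I_C = β·I_B = 250 × 0.0342 = 8.56 mA.
Collector loop: V_CE = V_CC − I_C·R_C = 12 − 8.56×0.68 = 6.18 V.
Since V_CE = 6.18 V > V_CE(sat) ≈ 0.2 V, the transistor is in the active region as assumed.

V_CE ≈ 6.2 V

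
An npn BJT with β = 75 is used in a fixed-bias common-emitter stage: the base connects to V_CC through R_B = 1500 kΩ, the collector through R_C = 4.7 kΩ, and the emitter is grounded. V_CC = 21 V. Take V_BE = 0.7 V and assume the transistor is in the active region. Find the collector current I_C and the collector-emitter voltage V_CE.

I_C ≈ 1 mA, V_CE ≈ 16 V

Base loop: V_CC = I_B·R_B + V_BE, so I_B = (21 − 0.7)/1500 kΩ = 0.0135 mA.
In the active region I_C = β·I_B = 75 × 0.0135 = 1.01 mA.
Collector loop: V_CE = V_CC − I_C·R_C = 21 − 1.01×4.7 = 16.2 V.
Since V_CE = 16.2 V > V_CE(sat) ≈ 0.2 V, the transistor is in the active region as assumed.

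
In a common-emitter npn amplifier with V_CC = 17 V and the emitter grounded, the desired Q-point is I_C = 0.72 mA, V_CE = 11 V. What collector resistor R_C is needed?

Collector loop: V_CC = I_C·R_C + V_CE.
R_C = (V_CC − V_CE)/I_C = (17 − 11)/0.72 = 8.33 kΩ.

R_C ≈ 8.3 kΩ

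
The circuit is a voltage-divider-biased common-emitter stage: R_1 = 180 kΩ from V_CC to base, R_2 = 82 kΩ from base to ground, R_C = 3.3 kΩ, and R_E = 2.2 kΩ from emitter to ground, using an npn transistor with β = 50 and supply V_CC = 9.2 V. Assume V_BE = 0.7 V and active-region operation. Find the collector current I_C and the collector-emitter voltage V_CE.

I_C ≈ 0.65 mA, V_CE ≈ 5.6 V

Thevenize the base divider: V_Th = V_CC·R_2/(R_1+R_2) = 9.2×82/262 = 2.88 V, R_Th = R_1‖R_2 = 56.3 kΩ.
Base-emitter loop: V_Th = I_B·R_Th + V_BE + (β+1)I_B·R_E, so I_B = (2.88 − 0.7) / (56.3 + 51×2.2) = 0.0129 mA.
I_C = β·I_B = 50×0.0129 = 0.647 mA, and I_E = (β+1)I_B = 0.659 mA.
V_CE = V_CC − I_C·R_C − I_E·R_E = 9.2 − 0.647×3.3 − 0.659×2.2 = 5.62 V.
V_CE = 5.62 V > 0.2 V confirms active-region operation.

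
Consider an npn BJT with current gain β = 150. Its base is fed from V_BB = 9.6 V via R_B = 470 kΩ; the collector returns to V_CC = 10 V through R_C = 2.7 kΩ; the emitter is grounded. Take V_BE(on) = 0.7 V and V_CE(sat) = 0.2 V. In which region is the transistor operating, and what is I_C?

Assume active. Base-emitter loop: I_B = (V_BB − V_BE)/R_B = (9.6 − 0.7)/470 = 0.0189 mA.
I_C = β·I_B = 150×0.0189 = 2.84 mA.
V_CE = V_CC − I_C·R_C = 10 − 2.84×2.7 = 2.33 V > V_CE(sat), so the active-region assumption holds.

active; I_C ≈ 2.8 mA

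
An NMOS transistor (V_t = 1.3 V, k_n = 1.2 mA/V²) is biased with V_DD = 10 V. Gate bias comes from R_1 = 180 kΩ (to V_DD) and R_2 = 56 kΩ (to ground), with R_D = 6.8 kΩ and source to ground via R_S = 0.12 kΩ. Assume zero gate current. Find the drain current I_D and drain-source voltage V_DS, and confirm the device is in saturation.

V_G = V_DD·R_2/(R_1+R_2) = 10×56/236 = 2.37 V.
Assume saturation: I_D = (k_n/2)(V_GS − V_t)² with V_GS = V_G − I_D·R_S = 2.37 − 0.12·I_D.
Substituting gives 0.00864·I_D² − 1.15·I_D + 0.691 = 0, with roots I_D = 0.601 or 133 mA.
The root I_D = 133 mA gives V_GS = -13.6 V ≤ V_t, so take I_D = 0.601 mA.
Then V_GS = 2.3 V and V_DS = V_DD − I_D(R_D+R_S) = 10 − 0.601×6.92 = 5.84 V.
Saturation requires V_DS ≥ V_GS − V_t = 1 V; 5.84 ≥ 1 ✓.

I_D ≈ 0.6 mA, V_DS ≈ 5.8 V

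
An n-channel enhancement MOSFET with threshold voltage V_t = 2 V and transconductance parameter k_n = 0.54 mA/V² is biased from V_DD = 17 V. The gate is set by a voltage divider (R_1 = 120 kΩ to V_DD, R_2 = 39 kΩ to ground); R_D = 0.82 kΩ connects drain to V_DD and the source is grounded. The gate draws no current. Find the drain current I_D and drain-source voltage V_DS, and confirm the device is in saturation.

I_D ≈ 1.3 mA, V_DS ≈ 16 V

V_G = V_DD·R_2/(R_1+R_2) = 17×39/159 = 4.17 V. With the source grounded, V_GS = V_G = 4.17 V.
Assume saturation: I_D = (k_n/2)(V_GS − V_t)² = (0.54/2)×(4.17 − 2)² = 0.27×2.17² = 1.27 mA.
V_DS = V_DD − I_D·R_D = 17 − 1.27×0.82 = 16 V.
Saturation requires V_DS ≥ V_GS − V_t = 2.17 V; 16 ≥ 2.17 ✓.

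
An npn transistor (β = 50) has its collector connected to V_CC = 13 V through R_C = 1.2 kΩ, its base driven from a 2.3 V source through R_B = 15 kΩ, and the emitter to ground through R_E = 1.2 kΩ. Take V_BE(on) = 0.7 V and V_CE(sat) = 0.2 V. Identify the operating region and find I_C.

Assume active. Base-emitter loop: I_B = (V_BB − V_BE)/(R_B + (β+1)R_E) = (2.3 − 0.7)/(15 + 51×1.2) = 0.021 mA.
I_C = β·I_B = 50×0.021 = 1.05 mA.
V_CE = V_CC − I_C·R_C − I_E·R_E = 13 − 1.05×1.2 − 1.07×1.2 = 10.5 V > V_CE(sat), so the active-region assumption holds.

active; I_C ≈ 1 mA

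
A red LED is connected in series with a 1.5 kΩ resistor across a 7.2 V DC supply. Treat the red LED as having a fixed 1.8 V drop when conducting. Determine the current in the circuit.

KVL around the loop: 7.2 = V_D + I·R = 1.8 + I × 1.5 kΩ.
So I = (7.2 − 1.8) / 1.5 kΩ = 5.4 / 1.5 = 3.6 mA.

I ≈ 3.6 mA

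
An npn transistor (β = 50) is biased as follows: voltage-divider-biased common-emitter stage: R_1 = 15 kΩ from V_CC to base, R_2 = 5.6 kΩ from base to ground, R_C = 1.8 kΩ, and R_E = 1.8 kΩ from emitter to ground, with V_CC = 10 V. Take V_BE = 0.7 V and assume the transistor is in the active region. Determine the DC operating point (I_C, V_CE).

Thevenize the base divider: V_Th = V_CC·R_2/(R_1+R_2) = 10×5.6/20.6 = 2.72 V, R_Th = R_1‖R_2 = 4.08 kΩ.
Base-emitter loop: V_Th = I_B·R_Th + V_BE + (β+1)I_B·R_E, so I_B = (2.72 − 0.7) / (4.08 + 51×1.8) = 0.0211 mA.
I_C = β·I_B = 50×0.0211 = 1.05 mA, and I_E = (β+1)I_B = 1.07 mA.
V_CE = V_CC − I_C·R_C − I_E·R_E = 10 − 1.05×1.8 − 1.07×1.8 = 6.17 V.
V_CE = 6.17 V > 0.2 V confirms active-region operation.

I_C ≈ 1.1 mA, V_CE ≈ 6.2 V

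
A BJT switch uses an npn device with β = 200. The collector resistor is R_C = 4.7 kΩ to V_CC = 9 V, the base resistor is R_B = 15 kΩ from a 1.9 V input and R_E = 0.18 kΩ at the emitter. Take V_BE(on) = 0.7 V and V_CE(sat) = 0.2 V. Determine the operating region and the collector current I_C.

saturation; I_C ≈ 1.8 mA

Assume active: I_B = (1.9 − 0.7)/(15 + 201×0.18) = 0.0234 mA, I_C = β·I_B = 4.69 mA.
Then V_CE = 9 − 4.69×4.7 − 4.71×0.18 = -13.9 V < 0.2 V — the active assumption fails.
Re-solve with V_CE = 0.2 V. KCL at the emitter: V_E/R_E = (V_BB−0.7−V_E)/R_B + (V_CC−0.2−V_E)/R_C, giving V_E = 0.335 V.
I_C = (V_CC − 0.2 − V_E)/R_C = (8.8 − 0.335)/4.7 = 1.8 mA.
Check: I_B = (1.2 − 0.335)/15 = 0.0577 mA, and β·I_B = 11.5 mA > I_C, confirming saturation.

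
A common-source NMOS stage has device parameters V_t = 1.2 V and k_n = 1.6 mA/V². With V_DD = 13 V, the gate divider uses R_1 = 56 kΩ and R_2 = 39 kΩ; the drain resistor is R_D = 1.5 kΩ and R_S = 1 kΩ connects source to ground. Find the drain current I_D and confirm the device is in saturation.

V_G = V_DD·R_2/(R_1+R_2) = 13×39/95 = 5.34 V.
Assume saturation: I_D = (k_n/2)(V_GS − V_t)² with V_GS = V_G − I_D·R_S = 5.34 − 1·I_D.
Substituting gives 0.8·I_D² − 7.62·I_D + 13.7 = 0, with roots I_D = 2.4 or 7.12 mA.
The root I_D = 7.12 mA gives V_GS = -1.78 V ≤ V_t, so take I_D = 2.4 mA.
Then V_GS = 2.93 V and V_DS = V_DD − I_D(R_D+R_S) = 13 − 2.4×2.5 = 6.99 V.
Saturation requires V_DS ≥ V_GS − V_t = 1.73 V; 6.99 ≥ 1.73 ✓.

I_D ≈ 2.4 mA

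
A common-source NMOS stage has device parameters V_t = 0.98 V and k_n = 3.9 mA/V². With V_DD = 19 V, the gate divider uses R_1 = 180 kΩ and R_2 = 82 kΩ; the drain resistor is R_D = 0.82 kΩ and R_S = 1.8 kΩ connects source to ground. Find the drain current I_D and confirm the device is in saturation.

V_G = V_DD·R_2/(R_1+R_2) = 19×82/262 = 5.95 V.
Assume saturation: I_D = (k_n/2)(V_GS − V_t)² with V_GS = V_G − I_D·R_S = 5.95 − 1.8·I_D.
Substituting gives 6.32·I_D² − 35.9·I_D + 48.1 = 0, with roots I_D = 2.17 or 3.5 mA.
The root I_D = 3.5 mA gives V_GS = -0.36 V ≤ V_t, so take I_D = 2.17 mA.
Then V_GS = 2.04 V and V_DS = V_DD − I_D(R_D+R_S) = 19 − 2.17×2.62 = 13.3 V.
Saturation requires V_DS ≥ V_GS − V_t = 1.06 V; 13.3 ≥ 1.06 ✓.

I_D ≈ 2.2 mA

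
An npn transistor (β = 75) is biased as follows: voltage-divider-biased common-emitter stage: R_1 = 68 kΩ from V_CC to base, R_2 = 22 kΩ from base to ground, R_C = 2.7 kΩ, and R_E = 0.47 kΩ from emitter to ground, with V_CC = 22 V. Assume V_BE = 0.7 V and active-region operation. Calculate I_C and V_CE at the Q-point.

Thevenize the base divider: V_Th = V_CC·R_2/(R_1+R_2) = 22×22/90 = 5.38 V, R_Th = R_1‖R_2 = 16.6 kΩ.
Base-emitter loop: V_Th = I_B·R_Th + V_BE + (β+1)I_B·R_E, so I_B = (5.38 − 0.7) / (16.6 + 76×0.47) = 0.0894 mA.
I_C = β·I_B = 75×0.0894 = 6.7 mA, and I_E = (β+1)I_B = 6.79 mA.
V_CE = V_CC − I_C·R_C − I_E·R_E = 22 − 6.7×2.7 − 6.79×0.47 = 0.71 V.
V_CE = 0.71 V > 0.2 V confirms active-region operation.

I_C ≈ 6.7 mA, V_CE ≈ 0.71 V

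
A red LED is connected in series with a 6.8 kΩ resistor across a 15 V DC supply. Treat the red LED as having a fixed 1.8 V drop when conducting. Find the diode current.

KVL around the loop: 15 = V_D + I·R = 1.8 + I × 6.8 kΩ.
So I = (15 − 1.8) / 6.8 kΩ = 13.2 / 6.8 = 1.94 mA.

I ≈ 1.9 mA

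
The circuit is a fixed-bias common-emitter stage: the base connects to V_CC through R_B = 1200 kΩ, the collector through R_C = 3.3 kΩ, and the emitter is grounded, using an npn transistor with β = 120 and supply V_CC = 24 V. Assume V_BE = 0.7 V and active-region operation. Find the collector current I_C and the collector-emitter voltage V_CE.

I_C ≈ 2.3 mA, V_CE ≈ 16 V

Base loop: V_CC = I_B·R_B + V_BE, so I_B = (24 − 0.7)/1200 kΩ = 0.0194 mA.
In the active region I_C = β·I_B = 120 × 0.0194 = 2.33 mA.
Collector loop: V_CE = V_CC − I_C·R_C = 24 − 2.33×3.3 = 16.3 V.
Since V_CE = 16.3 V > V_CE(sat) ≈ 0.2 V, the transistor is in the active region as assumed.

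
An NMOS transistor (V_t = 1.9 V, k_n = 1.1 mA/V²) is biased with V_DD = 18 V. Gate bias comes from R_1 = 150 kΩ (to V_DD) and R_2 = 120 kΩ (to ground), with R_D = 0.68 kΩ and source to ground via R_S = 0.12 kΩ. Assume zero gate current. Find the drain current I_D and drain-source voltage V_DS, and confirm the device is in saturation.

V_G = V_DD·R_2/(R_1+R_2) = 18×120/270 = 8 V.
Assume saturation: I_D = (k_n/2)(V_GS − V_t)² with V_GS = V_G − I_D·R_S = 8 − 0.12·I_D.
Substituting gives 0.00792·I_D² − 1.81·I_D + 20.5 = 0, with roots I_D = 12 or 216 mA.
The root I_D = 216 mA gives V_GS = -17.9 V ≤ V_t, so take I_D = 12 mA.
Then V_GS = 6.56 V and V_DS = V_DD − I_D(R_D+R_S) = 18 − 12×0.8 = 8.43 V.
Saturation requires V_DS ≥ V_GS − V_t = 4.66 V; 8.43 ≥ 4.66 ✓.

I_D ≈ 12 mA, V_DS ≈ 8.4 V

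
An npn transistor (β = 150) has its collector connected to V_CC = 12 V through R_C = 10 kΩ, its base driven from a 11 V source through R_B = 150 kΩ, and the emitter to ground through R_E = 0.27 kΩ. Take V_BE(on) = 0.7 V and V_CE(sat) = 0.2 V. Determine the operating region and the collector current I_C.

Assume active: I_B = (11 − 0.7)/(150 + 151×0.27) = 0.054 mA, I_C = β·I_B = 8.1 mA.
Then V_CE = 12 − 8.1×10 − 8.15×0.27 = -71.2 V < 0.2 V — the active assumption fails.
Re-solve with V_CE = 0.2 V. KCL at the emitter: V_E/R_E = (V_BB−0.7−V_E)/R_B + (V_CC−0.2−V_E)/R_C, giving V_E = 0.328 V.
I_C = (V_CC − 0.2 − V_E)/R_C = (11.8 − 0.328)/10 = 1.15 mA.
Check: I_B = (10.3 − 0.328)/150 = 0.0665 mA, and β·I_B = 9.97 mA > I_C, confirming saturation.

saturation; I_C ≈ 1.1 mA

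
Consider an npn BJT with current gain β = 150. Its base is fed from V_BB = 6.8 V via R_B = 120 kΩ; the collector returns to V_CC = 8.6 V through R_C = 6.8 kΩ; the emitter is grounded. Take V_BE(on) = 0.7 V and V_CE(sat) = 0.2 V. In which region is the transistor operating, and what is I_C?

saturation; I_C ≈ 1.2 mA

Assume active: I_B = (6.8 − 0.7)/120 = 0.0508 mA, giving I_C = β·I_B = 7.62 mA.
But then V_CE = 8.6 − 7.62×6.8 = -43.2 V < V_CE(sat) = 0.2 V — impossible in the active region.
So the transistor is saturated. With V_CE = 0.2 V, I_C = (V_CC − 0.2)/R_C = 8.4/6.8 = 1.24 mA.
Check: β·I_B = 7.62 mA > I_C = 1.24 mA, confirming saturation.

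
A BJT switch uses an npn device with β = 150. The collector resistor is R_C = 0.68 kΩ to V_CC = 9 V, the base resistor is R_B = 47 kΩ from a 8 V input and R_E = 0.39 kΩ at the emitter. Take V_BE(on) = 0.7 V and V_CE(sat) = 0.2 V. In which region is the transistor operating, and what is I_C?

Assume active: I_B = (8 − 0.7)/(47 + 151×0.39) = 0.0689 mA, I_C = β·I_B = 10.3 mA.
Then V_CE = 9 − 10.3×0.68 − 10.4×0.39 = -2.09 V < 0.2 V — the active assumption fails.
Re-solve with V_CE = 0.2 V. KCL at the emitter: V_E/R_E = (V_BB−0.7−V_E)/R_B + (V_CC−0.2−V_E)/R_C, giving V_E = 3.23 V.
I_C = (V_CC − 0.2 − V_E)/R_C = (8.8 − 3.23)/0.68 = 8.19 mA.
Check: I_B = (7.3 − 3.23)/47 = 0.0866 mA, and β·I_B = 13 mA > I_C, confirming saturation.

saturation; I_C ≈ 8.2 mA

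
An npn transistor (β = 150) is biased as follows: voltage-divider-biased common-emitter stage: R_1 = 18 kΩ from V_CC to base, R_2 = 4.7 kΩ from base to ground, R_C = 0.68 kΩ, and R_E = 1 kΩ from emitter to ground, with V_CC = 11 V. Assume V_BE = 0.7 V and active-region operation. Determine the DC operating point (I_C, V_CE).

I_C ≈ 1.5 mA, V_CE ≈ 8.4 V

Thevenize the base divider: V_Th = V_CC·R_2/(R_1+R_2) = 11×4.7/22.7 = 2.28 V, R_Th = R_1‖R_2 = 3.73 kΩ.
Base-emitter loop: V_Th = I_B·R_Th + V_BE + (β+1)I_B·R_E, so I_B = (2.28 − 0.7) / (3.73 + 151×1) = 0.0102 mA.
I_C = β·I_B = 150×0.0102 = 1.53 mA, and I_E = (β+1)I_B = 1.54 mA.
V_CE = V_CC − I_C·R_C − I_E·R_E = 11 − 1.53×0.68 − 1.54×1 = 8.42 V.
V_CE = 8.42 V > 0.2 V confirms active-region operation.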